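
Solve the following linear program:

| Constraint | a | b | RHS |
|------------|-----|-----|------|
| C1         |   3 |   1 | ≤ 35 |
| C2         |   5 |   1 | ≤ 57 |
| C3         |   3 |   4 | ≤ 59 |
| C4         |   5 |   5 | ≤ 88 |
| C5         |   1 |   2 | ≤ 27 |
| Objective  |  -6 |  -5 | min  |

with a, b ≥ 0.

Evaluate the objective at each vertex of the feasible region:
  z(0, 0) = 0
  z(11.4, 0) = -68.4
  z(11, 2) = -76
  z(9, 8) = -94  ←
  z(5, 11) = -85
  z(0, 13.5) = -67.5
The minimum is at a = 9, b = 8.

a = 9, b = 8, z = -94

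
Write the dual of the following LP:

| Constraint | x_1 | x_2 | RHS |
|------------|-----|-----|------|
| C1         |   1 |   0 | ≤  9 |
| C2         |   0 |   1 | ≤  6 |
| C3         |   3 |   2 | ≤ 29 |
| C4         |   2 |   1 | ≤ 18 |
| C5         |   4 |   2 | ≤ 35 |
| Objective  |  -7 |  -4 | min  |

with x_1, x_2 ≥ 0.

Primal min cᵀx s.t. Ax ≤ b, x ≥ 0  →  Dual max −bᵀy s.t. Aᵀy ≥ −c, y ≥ 0.

Maximize: z = -9y1 - 6y2 - 29y3 - 18y4 - 35y5

Subject to:
  y1 + 3y3 + 2y4 + 4y5 ≥ 7
  y2 + 2y3 + y4 + 2y5 ≥ 4
  y1, y2, y3, y4, y5 ≥ 0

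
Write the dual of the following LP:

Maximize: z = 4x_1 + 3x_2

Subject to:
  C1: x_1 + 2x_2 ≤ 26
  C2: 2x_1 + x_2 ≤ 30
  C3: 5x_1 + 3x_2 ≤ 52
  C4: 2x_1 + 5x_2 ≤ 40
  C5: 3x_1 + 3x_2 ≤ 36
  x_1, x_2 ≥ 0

Primal max cᵀx s.t. Ax ≤ b, x ≥ 0  →  Dual min bᵀy s.t. Aᵀy ≥ c, y ≥ 0.

Minimize: z = 26y1 + 30y2 + 52y3 + 40y4 + 36y5

Subject to:
  y1 + 2y2 + 5y3 + 2y4 + 3y5 ≥ 4
  2y1 + y2 + 3y3 + 5y4 + 3y5 ≥ 3
  y1, y2, y3, y4, y5 ≥ 0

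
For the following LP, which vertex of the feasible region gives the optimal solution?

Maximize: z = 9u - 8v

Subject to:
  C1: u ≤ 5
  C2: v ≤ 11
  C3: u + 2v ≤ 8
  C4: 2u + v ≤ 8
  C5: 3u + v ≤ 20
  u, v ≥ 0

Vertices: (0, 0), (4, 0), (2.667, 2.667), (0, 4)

Evaluate the objective at each vertex of the feasible region:
  z(0, 0) = 0
  z(4, 0) = 36  ←
  z(2.667, 2.667) = 2.667
  z(0, 4) = -32
The maximum is at u = 4, v = 0.

(4, 0)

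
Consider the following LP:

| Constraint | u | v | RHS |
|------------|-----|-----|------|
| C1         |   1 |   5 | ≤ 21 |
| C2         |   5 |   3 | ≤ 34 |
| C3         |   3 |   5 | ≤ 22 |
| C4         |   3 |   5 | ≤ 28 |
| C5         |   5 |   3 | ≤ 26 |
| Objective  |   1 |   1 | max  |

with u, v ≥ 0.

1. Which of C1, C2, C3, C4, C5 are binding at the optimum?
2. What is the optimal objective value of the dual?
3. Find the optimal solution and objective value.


1. C3, C5
2. 6
3. u = 4, v = 2, z = 6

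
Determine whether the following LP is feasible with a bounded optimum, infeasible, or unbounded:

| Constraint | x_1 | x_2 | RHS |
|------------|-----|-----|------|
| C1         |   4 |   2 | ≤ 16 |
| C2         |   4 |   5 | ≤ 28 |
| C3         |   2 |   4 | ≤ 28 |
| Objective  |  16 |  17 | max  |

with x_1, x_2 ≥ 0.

Feasible with a bounded optimal solution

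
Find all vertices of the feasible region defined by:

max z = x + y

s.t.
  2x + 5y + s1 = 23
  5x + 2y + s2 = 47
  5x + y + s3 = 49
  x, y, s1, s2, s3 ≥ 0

(0, 0), (9.4, 0), (9, 1), (0, 4.6)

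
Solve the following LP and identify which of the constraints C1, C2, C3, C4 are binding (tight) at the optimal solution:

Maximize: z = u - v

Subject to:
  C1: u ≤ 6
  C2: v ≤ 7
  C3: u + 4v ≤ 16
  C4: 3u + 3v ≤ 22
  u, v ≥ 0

At u = 6, v = 0, compute slack b - a·x for each constraint:
  C1: 6 − 6 = 0  (binding)
  C2: 7 − 0 = 7  (slack)
  C3: 16 − 6 = 10  (slack)
  C4: 22 − 18 = 4  (slack)

Optimal: u = 6, v = 0
Binding: C1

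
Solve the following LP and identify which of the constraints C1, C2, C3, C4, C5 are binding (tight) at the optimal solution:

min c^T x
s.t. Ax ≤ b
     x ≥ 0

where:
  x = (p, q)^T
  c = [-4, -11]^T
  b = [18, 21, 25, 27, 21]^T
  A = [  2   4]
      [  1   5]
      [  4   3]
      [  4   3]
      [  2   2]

At p = 1, q = 4, compute slack b - a·x for each constraint:
  C1: 18 − 18 = 0  (binding)
  C2: 21 − 21 = 0  (binding)
  C3: 25 − 16 = 9  (slack)
  C4: 27 − 16 = 11  (slack)
  C5: 21 − 10 = 11  (slack)

Optimal: p = 1, q = 4
Binding: C1, C2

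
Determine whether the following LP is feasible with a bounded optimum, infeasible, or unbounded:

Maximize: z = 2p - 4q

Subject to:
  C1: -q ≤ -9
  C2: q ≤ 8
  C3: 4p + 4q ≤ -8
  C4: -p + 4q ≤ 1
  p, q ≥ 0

Infeasible (no feasible solution exists)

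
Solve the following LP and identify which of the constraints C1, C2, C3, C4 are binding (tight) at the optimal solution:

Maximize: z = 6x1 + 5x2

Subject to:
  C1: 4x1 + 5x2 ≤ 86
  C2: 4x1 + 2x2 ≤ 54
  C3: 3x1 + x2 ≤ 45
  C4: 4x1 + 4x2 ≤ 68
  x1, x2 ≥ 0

At x1 = 10, x2 = 7, compute slack b - a·x for each constraint:
  C1: 86 − 75 = 11  (slack)
  C2: 54 − 54 = 0  (binding)
  C3: 45 − 37 = 8  (slack)
  C4: 68 − 68 = 0  (binding)

Optimal: x1 = 10, x2 = 7
Binding: C2, C4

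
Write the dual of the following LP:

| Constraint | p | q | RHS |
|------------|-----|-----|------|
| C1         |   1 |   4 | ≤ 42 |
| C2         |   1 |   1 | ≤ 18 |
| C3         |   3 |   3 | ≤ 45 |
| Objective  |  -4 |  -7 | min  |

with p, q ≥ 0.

Primal min cᵀx s.t. Ax ≤ b, x ≥ 0  →  Dual max −bᵀy s.t. Aᵀy ≥ −c, y ≥ 0.

Maximize: z = -42y1 - 18y2 - 45y3

Subject to:
  y1 + y2 + 3y3 ≥ 4
  4y1 + y2 + 3y3 ≥ 7
  y1, y2, y3 ≥ 0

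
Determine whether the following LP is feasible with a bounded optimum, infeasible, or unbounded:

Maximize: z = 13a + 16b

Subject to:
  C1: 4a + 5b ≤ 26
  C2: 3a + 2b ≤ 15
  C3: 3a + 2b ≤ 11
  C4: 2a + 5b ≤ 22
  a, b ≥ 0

Feasible with a bounded optimal solution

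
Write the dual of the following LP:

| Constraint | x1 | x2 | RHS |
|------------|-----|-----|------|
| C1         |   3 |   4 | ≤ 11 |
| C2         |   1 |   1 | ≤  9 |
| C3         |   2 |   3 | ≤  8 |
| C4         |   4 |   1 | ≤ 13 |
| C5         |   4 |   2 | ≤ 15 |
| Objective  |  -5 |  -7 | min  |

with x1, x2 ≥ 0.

Primal min cᵀx s.t. Ax ≤ b, x ≥ 0  →  Dual max −bᵀy s.t. Aᵀy ≥ −c, y ≥ 0.

Maximize: z = -11y1 - 9y2 - 8y3 - 13y4 - 15y5

Subject to:
  3y1 + y2 + 2y3 + 4y4 + 4y5 ≥ 5
  4y1 + y2 + 3y3 + y4 + 2y5 ≥ 7
  y1, y2, y3, y4, y5 ≥ 0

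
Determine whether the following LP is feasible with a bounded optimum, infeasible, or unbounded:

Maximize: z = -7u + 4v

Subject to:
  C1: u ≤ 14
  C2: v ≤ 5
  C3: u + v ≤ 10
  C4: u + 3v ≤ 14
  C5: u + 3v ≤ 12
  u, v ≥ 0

Feasible with a bounded optimal solution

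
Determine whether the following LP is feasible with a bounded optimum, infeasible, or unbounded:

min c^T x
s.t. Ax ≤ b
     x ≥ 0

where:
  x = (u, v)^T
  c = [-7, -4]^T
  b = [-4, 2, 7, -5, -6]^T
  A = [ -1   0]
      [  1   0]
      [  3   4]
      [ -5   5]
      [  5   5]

Infeasible (no feasible solution exists)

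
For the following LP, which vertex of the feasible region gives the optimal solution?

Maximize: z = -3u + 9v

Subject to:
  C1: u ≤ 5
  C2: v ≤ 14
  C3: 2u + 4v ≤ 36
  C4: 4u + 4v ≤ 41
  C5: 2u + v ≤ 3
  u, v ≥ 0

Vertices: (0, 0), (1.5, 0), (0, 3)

Evaluate the objective at each vertex of the feasible region:
  z(0, 0) = 0
  z(1.5, 0) = -4.5
  z(0, 3) = 27  ←
The maximum is at u = 0, v = 3.

(0, 3)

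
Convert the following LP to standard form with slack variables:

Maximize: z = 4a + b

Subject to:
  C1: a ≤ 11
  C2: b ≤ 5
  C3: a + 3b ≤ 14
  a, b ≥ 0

max z = 4a + b

s.t.
  a + s1 = 11
  b + s2 = 5
  a + 3b + s3 = 14
  a, b, s1, s2, s3 ≥ 0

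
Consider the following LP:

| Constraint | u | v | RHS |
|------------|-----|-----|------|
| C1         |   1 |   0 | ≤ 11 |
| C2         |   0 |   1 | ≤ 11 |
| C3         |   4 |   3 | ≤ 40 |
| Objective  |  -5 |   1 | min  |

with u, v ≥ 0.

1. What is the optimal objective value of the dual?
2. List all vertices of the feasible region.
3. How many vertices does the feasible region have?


1. -50
2. (0, 0), (10, 0), (1.75, 11), (0, 11)
3. 4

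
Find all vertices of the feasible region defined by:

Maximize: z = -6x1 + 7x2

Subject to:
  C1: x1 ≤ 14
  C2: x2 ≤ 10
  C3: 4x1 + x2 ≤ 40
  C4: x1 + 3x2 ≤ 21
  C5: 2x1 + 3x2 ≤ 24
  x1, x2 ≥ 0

(0, 0), (10, 0), (9.6, 1.6), (3, 6), (0, 7)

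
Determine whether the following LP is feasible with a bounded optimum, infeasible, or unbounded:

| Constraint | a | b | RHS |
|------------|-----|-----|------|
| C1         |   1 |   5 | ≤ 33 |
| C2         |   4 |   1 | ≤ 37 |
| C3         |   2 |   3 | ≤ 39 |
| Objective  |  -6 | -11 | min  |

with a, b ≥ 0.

Feasible with a bounded optimal solution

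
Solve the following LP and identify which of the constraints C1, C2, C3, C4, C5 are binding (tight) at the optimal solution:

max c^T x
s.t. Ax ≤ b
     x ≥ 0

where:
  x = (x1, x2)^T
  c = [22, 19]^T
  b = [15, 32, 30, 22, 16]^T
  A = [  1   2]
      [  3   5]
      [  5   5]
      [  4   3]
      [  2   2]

At x1 = 4, x2 = 2, compute slack b - a·x for each constraint:
  C1: 15 − 8 = 7  (slack)
  C2: 32 − 22 = 10  (slack)
  C3: 30 − 30 = 0  (binding)
  C4: 22 − 22 = 0  (binding)
  C5: 16 − 12 = 4  (slack)

Optimal: x1 = 4, x2 = 2
Binding: C3, C4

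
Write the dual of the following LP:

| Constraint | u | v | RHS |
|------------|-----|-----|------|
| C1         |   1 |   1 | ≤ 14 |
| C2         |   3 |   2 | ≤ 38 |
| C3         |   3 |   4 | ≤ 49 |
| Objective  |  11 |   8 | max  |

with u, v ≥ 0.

Primal max cᵀx s.t. Ax ≤ b, x ≥ 0  →  Dual min bᵀy s.t. Aᵀy ≥ c, y ≥ 0.

Minimize: z = 14y1 + 38y2 + 49y3

Subject to:
  y1 + 3y2 + 3y3 ≥ 11
  y1 + 2y2 + 4y3 ≥ 8
  y1, y2, y3 ≥ 0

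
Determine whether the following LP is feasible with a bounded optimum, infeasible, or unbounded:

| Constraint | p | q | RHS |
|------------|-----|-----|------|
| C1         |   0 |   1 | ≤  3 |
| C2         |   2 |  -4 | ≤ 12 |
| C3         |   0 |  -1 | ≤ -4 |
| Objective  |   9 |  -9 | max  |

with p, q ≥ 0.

Infeasible (no feasible solution exists)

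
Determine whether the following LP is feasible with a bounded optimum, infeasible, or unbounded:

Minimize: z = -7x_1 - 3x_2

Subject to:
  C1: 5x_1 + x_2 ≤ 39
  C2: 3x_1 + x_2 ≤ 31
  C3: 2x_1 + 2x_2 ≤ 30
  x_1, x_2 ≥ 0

Feasible with a bounded optimal solution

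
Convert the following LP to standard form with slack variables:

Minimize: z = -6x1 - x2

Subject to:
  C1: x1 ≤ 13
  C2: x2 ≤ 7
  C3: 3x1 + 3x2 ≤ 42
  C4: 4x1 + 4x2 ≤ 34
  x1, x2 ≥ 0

min z = -6x1 - x2

s.t.
  x1 + s1 = 13
  x2 + s2 = 7
  3x1 + 3x2 + s3 = 42
  4x1 + 4x2 + s4 = 34
  x1, x2, s1, s2, s3, s4 ≥ 0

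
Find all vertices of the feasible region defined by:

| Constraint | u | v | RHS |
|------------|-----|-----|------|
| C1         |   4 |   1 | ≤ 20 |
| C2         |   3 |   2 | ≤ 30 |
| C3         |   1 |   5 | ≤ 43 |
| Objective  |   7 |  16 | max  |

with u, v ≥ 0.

(0, 0), (5, 0), (3, 8), (0, 8.6)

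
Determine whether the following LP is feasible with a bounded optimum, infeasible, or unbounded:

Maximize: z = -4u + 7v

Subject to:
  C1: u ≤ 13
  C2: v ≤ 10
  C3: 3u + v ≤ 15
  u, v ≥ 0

Feasible with a bounded optimal solution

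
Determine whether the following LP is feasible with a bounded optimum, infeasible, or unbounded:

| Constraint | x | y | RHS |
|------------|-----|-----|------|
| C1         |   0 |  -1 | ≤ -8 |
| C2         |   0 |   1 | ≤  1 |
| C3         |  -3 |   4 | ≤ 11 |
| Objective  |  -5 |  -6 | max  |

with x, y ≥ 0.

Infeasible (no feasible solution exists)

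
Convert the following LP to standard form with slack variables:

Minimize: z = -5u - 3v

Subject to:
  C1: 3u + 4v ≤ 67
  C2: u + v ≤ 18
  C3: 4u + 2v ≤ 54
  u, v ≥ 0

min z = -5u - 3v

s.t.
  3u + 4v + s1 = 67
  u + v + s2 = 18
  4u + 2v + s3 = 54
  u, v, s1, s2, s3 ≥ 0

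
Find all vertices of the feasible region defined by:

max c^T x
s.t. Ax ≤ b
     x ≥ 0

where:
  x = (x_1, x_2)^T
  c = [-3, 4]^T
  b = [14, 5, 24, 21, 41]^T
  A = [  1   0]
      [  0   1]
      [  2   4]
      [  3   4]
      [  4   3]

(0, 0), (7, 0), (0.3333, 5), (0, 5)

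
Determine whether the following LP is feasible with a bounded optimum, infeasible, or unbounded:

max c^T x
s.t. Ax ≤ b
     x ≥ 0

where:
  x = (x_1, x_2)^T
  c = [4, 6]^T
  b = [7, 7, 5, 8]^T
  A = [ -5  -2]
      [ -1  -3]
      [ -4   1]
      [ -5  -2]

Unbounded (objective can increase without bound)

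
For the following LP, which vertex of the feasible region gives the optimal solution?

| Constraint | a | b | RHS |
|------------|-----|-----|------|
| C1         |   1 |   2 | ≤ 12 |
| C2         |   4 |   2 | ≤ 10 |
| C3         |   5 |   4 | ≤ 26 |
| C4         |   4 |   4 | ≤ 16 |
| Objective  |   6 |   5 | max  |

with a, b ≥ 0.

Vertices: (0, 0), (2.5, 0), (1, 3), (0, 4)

Evaluate the objective at each vertex of the feasible region:
  z(0, 0) = 0
  z(2.5, 0) = 15
  z(1, 3) = 21  ←
  z(0, 4) = 20
The maximum is at a = 1, b = 3.

(1, 3)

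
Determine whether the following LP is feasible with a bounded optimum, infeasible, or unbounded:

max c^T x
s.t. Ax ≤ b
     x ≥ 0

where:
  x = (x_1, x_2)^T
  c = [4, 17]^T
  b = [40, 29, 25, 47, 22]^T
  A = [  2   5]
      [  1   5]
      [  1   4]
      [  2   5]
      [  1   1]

Feasible with a bounded optimal solution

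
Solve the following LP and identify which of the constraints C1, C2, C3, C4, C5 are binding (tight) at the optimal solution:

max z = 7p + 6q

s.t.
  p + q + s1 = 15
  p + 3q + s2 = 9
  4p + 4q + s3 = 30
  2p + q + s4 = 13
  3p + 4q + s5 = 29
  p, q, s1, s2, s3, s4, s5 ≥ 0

At p = 6, q = 1, compute slack b - a·x for each constraint:
  C1: 15 − 7 = 8  (slack)
  C2: 9 − 9 = 0  (binding)
  C3: 30 − 28 = 2  (slack)
  C4: 13 − 13 = 0  (binding)
  C5: 29 − 22 = 7  (slack)

Optimal: p = 6, q = 1
Binding: C2, C4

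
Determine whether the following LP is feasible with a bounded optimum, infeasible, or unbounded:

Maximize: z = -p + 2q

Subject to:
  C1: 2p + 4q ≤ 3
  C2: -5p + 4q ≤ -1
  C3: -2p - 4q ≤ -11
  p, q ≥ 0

Infeasible (no feasible solution exists)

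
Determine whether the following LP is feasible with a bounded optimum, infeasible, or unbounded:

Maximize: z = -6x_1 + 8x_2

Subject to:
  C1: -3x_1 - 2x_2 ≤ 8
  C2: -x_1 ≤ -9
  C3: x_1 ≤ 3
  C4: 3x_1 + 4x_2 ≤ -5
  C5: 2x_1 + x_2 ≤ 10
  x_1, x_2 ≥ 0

Infeasible (no feasible solution exists)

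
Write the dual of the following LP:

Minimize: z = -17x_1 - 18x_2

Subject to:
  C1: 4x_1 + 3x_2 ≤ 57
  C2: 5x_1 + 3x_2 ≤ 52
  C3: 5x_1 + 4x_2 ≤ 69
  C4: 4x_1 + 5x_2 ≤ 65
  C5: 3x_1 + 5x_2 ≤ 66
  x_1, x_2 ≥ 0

Primal min cᵀx s.t. Ax ≤ b, x ≥ 0  →  Dual max −bᵀy s.t. Aᵀy ≥ −c, y ≥ 0.

Maximize: z = -57y1 - 52y2 - 69y3 - 65y4 - 66y5

Subject to:
  4y1 + 5y2 + 5y3 + 4y4 + 3y5 ≥ 17
  3y1 + 3y2 + 4y3 + 5y4 + 5y5 ≥ 18
  y1, y2, y3, y4, y5 ≥ 0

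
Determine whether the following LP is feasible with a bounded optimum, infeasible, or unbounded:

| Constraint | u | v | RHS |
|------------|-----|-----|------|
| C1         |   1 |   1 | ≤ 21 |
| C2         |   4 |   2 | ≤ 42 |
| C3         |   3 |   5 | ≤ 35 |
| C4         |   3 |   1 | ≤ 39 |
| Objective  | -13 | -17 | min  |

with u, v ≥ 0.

Feasible with a bounded optimal solution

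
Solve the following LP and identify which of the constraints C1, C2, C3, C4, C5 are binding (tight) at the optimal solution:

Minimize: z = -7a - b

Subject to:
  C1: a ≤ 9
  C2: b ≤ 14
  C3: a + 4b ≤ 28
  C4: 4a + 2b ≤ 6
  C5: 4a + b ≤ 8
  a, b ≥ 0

At a = 1.5, b = 0, compute slack b - a·x for each constraint:
  C1: 9 − 1.5 = 7.5  (slack)
  C2: 14 − 0 = 14  (slack)
  C3: 28 − 1.5 = 26.5  (slack)
  C4: 6 − 6 = 0  (binding)
  C5: 8 − 6 = 2  (slack)

Optimal: a = 1.5, b = 0
Binding: C4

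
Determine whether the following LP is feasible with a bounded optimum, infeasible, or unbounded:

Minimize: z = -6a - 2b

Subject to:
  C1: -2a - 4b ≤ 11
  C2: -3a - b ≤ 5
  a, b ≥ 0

Unbounded (objective can decrease without bound)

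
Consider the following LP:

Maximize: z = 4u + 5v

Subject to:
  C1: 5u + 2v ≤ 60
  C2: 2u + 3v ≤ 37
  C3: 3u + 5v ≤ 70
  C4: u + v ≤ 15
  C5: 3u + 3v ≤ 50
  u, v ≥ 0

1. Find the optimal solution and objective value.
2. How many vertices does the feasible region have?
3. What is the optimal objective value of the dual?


1. u = 8, v = 7, z = 67
2. 5
3. 67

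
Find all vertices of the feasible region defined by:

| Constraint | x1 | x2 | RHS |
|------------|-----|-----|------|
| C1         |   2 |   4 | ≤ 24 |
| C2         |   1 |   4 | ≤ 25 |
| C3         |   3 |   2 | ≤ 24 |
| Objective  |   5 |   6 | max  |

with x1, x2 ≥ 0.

(0, 0), (8, 0), (6, 3), (0, 6)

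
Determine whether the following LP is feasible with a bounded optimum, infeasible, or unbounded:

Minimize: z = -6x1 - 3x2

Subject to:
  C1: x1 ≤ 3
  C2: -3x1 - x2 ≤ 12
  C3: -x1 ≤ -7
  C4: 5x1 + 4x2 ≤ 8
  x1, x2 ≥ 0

Infeasible (no feasible solution exists)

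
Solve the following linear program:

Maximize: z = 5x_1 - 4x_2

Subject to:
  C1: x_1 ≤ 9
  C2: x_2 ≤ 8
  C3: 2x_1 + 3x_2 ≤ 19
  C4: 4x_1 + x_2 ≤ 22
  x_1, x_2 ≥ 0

Evaluate the objective at each vertex of the feasible region:
  z(0, 0) = 0
  z(5.5, 0) = 27.5  ←
  z(4.7, 3.2) = 10.7
  z(0, 6.333) = -25.33
The maximum is at x_1 = 5.5, x_2 = 0.

x_1 = 5.5, x_2 = 0, z = 27.5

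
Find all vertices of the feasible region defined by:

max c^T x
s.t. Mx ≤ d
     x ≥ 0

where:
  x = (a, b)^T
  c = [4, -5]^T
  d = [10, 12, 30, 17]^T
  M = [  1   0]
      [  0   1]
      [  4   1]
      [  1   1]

(0, 0), (7.5, 0), (4.5, 12), (0, 12)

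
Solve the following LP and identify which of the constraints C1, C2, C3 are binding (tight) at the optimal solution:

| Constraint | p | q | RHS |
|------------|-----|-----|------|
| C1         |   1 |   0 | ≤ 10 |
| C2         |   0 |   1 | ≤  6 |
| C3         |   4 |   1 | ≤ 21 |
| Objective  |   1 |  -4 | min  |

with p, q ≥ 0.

At p = 0, q = 6, compute slack b - a·x for each constraint:
  C1: 10 − 0 = 10  (slack)
  C2: 6 − 6 = 0  (binding)
  C3: 21 − 6 = 15  (slack)

Optimal: p = 0, q = 6
Binding: C2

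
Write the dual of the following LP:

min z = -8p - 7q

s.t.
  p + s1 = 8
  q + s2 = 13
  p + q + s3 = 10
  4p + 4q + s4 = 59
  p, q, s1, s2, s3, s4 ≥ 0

Primal min cᵀx s.t. Ax ≤ b, x ≥ 0  →  Dual max −bᵀy s.t. Aᵀy ≥ −c, y ≥ 0.

Maximize: z = -8y1 - 13y2 - 10y3 - 59y4

Subject to:
  y1 + y3 + 4y4 ≥ 8
  y2 + y3 + 4y4 ≥ 7
  y1, y2, y3, y4 ≥ 0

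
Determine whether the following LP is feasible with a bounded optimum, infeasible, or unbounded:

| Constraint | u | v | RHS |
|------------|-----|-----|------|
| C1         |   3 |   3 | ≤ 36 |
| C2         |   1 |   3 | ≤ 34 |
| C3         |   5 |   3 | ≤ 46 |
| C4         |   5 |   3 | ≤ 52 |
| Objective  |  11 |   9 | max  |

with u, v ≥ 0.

Feasible with a bounded optimal solution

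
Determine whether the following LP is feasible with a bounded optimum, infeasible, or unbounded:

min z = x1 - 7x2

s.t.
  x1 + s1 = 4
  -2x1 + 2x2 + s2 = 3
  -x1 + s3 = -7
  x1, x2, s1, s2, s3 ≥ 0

Infeasible (no feasible solution exists)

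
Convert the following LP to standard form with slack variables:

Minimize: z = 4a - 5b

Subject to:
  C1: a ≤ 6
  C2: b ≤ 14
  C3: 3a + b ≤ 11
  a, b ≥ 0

min z = 4a - 5b

s.t.
  a + s1 = 6
  b + s2 = 14
  3a + b + s3 = 11
  a, b, s1, s2, s3 ≥ 0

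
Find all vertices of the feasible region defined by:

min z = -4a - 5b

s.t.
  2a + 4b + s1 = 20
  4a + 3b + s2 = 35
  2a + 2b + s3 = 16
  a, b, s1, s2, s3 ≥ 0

(0, 0), (8, 0), (6, 2), (0, 5)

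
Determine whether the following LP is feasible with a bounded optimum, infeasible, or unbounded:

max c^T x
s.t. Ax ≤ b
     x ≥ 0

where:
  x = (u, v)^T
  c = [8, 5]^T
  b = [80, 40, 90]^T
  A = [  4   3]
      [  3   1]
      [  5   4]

Feasible with a bounded optimal solution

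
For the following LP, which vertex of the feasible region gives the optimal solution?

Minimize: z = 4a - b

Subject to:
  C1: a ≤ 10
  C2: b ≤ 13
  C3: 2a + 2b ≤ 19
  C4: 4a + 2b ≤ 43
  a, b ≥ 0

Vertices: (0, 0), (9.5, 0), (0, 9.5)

Evaluate the objective at each vertex of the feasible region:
  z(0, 0) = 0
  z(9.5, 0) = 38
  z(0, 9.5) = -9.5  ←
The minimum is at a = 0, b = 9.5.

(0, 9.5)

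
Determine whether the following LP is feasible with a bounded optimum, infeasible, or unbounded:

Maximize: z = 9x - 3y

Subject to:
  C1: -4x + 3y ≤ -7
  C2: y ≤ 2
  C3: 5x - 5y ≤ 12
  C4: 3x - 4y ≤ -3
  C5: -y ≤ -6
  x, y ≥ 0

Infeasible (no feasible solution exists)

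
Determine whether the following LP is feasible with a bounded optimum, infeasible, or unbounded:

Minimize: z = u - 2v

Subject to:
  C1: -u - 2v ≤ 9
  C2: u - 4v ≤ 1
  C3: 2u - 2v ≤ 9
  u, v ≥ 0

Unbounded (objective can decrease without bound)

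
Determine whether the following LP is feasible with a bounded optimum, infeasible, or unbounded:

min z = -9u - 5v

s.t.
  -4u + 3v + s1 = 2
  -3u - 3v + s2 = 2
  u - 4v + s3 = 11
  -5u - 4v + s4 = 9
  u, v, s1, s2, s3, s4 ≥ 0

Unbounded (objective can decrease without bound)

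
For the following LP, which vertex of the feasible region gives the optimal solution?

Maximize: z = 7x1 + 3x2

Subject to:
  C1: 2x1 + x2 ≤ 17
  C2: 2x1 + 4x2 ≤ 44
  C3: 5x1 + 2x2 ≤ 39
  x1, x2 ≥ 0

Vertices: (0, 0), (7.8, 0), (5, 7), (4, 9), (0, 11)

Evaluate the objective at each vertex of the feasible region:
  z(0, 0) = 0
  z(7.8, 0) = 54.6
  z(5, 7) = 56  ←
  z(4, 9) = 55
  z(0, 11) = 33
The maximum is at x1 = 5, x2 = 7.

(5, 7)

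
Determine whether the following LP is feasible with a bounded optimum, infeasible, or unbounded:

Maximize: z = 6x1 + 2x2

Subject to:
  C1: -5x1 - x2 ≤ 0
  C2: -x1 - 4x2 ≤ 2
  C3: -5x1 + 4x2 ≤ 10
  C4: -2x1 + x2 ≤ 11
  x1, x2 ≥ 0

Unbounded (objective can increase without bound)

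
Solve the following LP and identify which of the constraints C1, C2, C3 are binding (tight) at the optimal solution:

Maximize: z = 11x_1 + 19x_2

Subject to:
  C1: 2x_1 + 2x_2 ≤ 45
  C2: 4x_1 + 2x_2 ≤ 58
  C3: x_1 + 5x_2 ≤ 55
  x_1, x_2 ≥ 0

At x_1 = 10, x_2 = 9, compute slack b - a·x for each constraint:
  C1: 45 − 38 = 7  (slack)
  C2: 58 − 58 = 0  (binding)
  C3: 55 − 55 = 0  (binding)

Optimal: x_1 = 10, x_2 = 9
Binding: C2, C3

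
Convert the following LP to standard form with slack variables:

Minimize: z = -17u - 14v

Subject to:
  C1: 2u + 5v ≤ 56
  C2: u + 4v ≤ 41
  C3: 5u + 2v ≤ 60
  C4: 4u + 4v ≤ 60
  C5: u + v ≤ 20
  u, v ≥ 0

min z = -17u - 14v

s.t.
  2u + 5v + s1 = 56
  u + 4v + s2 = 41
  5u + 2v + s3 = 60
  4u + 4v + s4 = 60
  u + v + s5 = 20
  u, v, s1, s2, s3, s4, s5 ≥ 0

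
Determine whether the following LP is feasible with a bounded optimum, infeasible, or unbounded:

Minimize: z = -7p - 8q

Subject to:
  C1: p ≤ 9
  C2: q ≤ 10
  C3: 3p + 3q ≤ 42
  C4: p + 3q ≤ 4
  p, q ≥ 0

Feasible with a bounded optimal solution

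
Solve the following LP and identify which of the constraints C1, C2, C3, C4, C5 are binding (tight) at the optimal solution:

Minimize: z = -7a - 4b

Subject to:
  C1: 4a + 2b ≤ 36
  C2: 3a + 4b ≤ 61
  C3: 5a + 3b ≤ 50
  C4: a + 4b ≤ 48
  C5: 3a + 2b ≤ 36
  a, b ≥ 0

At a = 4, b = 10, compute slack b - a·x for each constraint:
  C1: 36 − 36 = 0  (binding)
  C2: 61 − 52 = 9  (slack)
  C3: 50 − 50 = 0  (binding)
  C4: 48 − 44 = 4  (slack)
  C5: 36 − 32 = 4  (slack)

Optimal: a = 4, b = 10
Binding: C1, C3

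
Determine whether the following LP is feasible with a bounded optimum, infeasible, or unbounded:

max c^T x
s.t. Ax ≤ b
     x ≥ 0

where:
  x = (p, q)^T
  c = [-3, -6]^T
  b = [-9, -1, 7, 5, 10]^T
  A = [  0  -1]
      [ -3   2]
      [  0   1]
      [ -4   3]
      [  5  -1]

Infeasible (no feasible solution exists)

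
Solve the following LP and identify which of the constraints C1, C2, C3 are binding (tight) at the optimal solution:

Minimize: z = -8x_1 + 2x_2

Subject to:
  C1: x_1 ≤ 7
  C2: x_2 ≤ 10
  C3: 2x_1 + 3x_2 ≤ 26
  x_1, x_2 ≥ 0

At x_1 = 7, x_2 = 0, compute slack b - a·x for each constraint:
  C1: 7 − 7 = 0  (binding)
  C2: 10 − 0 = 10  (slack)
  C3: 26 − 14 = 12  (slack)

Optimal: x_1 = 7, x_2 = 0
Binding: C1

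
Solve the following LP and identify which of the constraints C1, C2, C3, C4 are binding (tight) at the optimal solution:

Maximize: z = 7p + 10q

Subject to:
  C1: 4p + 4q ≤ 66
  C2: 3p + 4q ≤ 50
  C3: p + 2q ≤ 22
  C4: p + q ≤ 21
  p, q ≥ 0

At p = 6, q = 8, compute slack b - a·x for each constraint:
  C1: 66 − 56 = 10  (slack)
  C2: 50 − 50 = 0  (binding)
  C3: 22 − 22 = 0  (binding)
  C4: 21 − 14 = 7  (slack)

Optimal: p = 6, q = 8
Binding: C2, C3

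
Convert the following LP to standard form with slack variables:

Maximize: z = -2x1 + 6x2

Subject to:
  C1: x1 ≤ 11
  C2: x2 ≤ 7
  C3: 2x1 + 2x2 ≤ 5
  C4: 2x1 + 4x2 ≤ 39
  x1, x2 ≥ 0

max z = -2x1 + 6x2

s.t.
  x1 + s1 = 11
  x2 + s2 = 7
  2x1 + 2x2 + s3 = 5
  2x1 + 4x2 + s4 = 39
  x1, x2, s1, s2, s3, s4 ≥ 0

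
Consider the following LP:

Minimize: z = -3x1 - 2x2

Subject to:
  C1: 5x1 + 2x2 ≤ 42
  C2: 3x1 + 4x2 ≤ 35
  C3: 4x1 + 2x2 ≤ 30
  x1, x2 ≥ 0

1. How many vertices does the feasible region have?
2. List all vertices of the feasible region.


1. 4
2. (0, 0), (7.5, 0), (5, 5), (0, 8.75)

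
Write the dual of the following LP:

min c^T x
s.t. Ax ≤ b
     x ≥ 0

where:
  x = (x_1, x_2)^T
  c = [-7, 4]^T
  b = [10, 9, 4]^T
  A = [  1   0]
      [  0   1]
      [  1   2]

Primal min cᵀx s.t. Ax ≤ b, x ≥ 0  →  Dual max −bᵀy s.t. Aᵀy ≥ −c, y ≥ 0.

Maximize: z = -10y1 - 9y2 - 4y3

Subject to:
  y1 + y3 ≥ 7
  y2 + 2y3 ≥ -4
  y1, y2, y3 ≥ 0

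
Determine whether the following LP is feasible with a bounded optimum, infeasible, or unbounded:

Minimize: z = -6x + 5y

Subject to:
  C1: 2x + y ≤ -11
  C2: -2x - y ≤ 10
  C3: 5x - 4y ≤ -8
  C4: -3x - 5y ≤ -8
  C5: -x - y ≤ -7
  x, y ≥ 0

Infeasible (no feasible solution exists)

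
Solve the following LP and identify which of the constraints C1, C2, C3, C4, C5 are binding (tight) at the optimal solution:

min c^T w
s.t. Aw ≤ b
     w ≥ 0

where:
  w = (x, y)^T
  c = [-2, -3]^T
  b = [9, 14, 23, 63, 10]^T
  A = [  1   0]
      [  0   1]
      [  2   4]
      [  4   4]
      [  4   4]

At x = 0, y = 2.5, compute slack b - a·x for each constraint:
  C1: 9 − 0 = 9  (slack)
  C2: 14 − 2.5 = 11.5  (slack)
  C3: 23 − 10 = 13  (slack)
  C4: 63 − 10 = 53  (slack)
  C5: 10 − 10 = 0  (binding)

Optimal: x = 0, y = 2.5
Binding: C5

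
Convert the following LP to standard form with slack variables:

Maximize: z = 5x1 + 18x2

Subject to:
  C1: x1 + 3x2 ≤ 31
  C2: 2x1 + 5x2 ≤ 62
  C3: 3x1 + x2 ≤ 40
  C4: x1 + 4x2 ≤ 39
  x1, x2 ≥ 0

max z = 5x1 + 18x2

s.t.
  x1 + 3x2 + s1 = 31
  2x1 + 5x2 + s2 = 62
  3x1 + x2 + s3 = 40
  x1 + 4x2 + s4 = 39
  x1, x2, s1, s2, s3, s4 ≥ 0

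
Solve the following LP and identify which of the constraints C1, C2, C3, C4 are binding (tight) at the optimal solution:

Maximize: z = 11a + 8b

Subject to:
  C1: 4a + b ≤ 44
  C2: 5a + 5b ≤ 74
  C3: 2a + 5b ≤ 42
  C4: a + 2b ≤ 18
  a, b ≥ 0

At a = 10, b = 4, compute slack b - a·x for each constraint:
  C1: 44 − 44 = 0  (binding)
  C2: 74 − 70 = 4  (slack)
  C3: 42 − 40 = 2  (slack)
  C4: 18 − 18 = 0  (binding)

Optimal: a = 10, b = 4
Binding: C1, C4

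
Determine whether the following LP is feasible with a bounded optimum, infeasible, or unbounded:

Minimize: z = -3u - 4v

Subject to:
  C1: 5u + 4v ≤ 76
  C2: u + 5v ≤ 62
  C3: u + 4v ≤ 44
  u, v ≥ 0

Feasible with a bounded optimal solution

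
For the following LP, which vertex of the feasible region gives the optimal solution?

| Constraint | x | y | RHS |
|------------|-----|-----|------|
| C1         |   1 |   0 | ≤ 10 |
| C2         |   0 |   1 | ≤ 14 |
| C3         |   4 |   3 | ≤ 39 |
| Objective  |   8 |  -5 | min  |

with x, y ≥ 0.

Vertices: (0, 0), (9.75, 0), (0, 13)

Evaluate the objective at each vertex of the feasible region:
  z(0, 0) = 0
  z(9.75, 0) = 78
  z(0, 13) = -65  ←
The minimum is at x = 0, y = 13.

(0, 13)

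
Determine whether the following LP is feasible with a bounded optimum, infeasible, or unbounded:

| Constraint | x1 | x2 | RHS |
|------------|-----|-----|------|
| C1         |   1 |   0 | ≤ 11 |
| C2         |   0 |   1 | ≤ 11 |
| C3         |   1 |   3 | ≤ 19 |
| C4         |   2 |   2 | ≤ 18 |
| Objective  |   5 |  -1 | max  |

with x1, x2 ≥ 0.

Feasible with a bounded optimal solution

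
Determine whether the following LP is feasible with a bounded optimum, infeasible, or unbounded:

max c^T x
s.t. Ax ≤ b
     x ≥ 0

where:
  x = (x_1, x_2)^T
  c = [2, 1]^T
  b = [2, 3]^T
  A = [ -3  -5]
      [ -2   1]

Unbounded (objective can increase without bound)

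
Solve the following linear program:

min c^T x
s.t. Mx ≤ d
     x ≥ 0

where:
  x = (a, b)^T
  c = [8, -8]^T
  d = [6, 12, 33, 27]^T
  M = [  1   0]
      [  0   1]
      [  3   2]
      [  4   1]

Evaluate the objective at each vertex of the feasible region:
  z(0, 0) = 0
  z(6, 0) = 48
  z(6, 3) = 24
  z(4.2, 10.2) = -48
  z(3, 12) = -72
  z(0, 12) = -96  ←
The minimum is at a = 0, b = 12.

a = 0, b = 12, z = -96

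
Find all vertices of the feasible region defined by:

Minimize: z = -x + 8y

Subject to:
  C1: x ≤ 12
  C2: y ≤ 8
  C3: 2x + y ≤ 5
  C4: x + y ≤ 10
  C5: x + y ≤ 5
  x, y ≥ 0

(0, 0), (2.5, 0), (0, 5)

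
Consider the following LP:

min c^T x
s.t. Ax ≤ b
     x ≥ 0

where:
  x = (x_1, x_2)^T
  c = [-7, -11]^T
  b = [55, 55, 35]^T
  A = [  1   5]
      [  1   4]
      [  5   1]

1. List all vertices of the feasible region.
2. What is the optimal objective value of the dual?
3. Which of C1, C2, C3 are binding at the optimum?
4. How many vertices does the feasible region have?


1. (0, 0), (7, 0), (5, 10), (0, 11)
2. -145
3. C1, C3
4. 4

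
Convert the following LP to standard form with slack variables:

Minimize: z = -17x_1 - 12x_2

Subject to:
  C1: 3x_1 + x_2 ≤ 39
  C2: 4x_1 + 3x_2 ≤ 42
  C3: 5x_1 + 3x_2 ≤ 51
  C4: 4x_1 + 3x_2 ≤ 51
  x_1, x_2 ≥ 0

min z = -17x_1 - 12x_2

s.t.
  3x_1 + x_2 + s1 = 39
  4x_1 + 3x_2 + s2 = 42
  5x_1 + 3x_2 + s3 = 51
  4x_1 + 3x_2 + s4 = 51
  x_1, x_2, s1, s2, s3, s4 ≥ 0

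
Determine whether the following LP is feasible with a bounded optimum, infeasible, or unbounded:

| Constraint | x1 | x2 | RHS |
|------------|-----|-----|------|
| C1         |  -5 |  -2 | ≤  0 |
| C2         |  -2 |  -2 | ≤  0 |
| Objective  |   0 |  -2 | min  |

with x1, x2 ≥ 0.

Unbounded (objective can decrease without bound)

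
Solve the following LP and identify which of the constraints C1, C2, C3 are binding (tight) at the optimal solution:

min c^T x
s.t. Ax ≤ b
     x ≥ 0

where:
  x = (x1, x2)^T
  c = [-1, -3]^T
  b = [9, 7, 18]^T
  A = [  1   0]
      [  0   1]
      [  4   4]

At x1 = 0, x2 = 4.5, compute slack b - a·x for each constraint:
  C1: 9 − 0 = 9  (slack)
  C2: 7 − 4.5 = 2.5  (slack)
  C3: 18 − 18 = 0  (binding)

Optimal: x1 = 0, x2 = 4.5
Binding: C3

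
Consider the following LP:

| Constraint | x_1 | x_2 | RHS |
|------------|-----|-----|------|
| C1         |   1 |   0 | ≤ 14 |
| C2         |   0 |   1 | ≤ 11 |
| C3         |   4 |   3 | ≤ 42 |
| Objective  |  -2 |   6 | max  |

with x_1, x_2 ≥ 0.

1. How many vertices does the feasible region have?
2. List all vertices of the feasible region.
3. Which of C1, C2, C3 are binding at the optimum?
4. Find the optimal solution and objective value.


1. 4
2. (0, 0), (10.5, 0), (2.25, 11), (0, 11)
3. C2
4. x_1 = 0, x_2 = 11, z = 66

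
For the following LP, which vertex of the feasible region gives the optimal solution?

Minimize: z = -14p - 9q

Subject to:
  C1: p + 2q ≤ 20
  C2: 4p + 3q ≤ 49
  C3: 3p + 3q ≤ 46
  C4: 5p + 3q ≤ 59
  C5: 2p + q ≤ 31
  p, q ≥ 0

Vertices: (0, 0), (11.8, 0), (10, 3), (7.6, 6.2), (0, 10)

Evaluate the objective at each vertex of the feasible region:
  z(0, 0) = 0
  z(11.8, 0) = -165.2
  z(10, 3) = -167  ←
  z(7.6, 6.2) = -162.2
  z(0, 10) = -90
The minimum is at p = 10, q = 3.

(10, 3)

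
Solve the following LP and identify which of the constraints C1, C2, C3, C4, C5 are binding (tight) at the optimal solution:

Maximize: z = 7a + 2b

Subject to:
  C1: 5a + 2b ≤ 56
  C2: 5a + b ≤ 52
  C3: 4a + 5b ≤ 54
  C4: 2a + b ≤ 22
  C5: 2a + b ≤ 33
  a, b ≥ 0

At a = 10, b = 2, compute slack b - a·x for each constraint:
  C1: 56 − 54 = 2  (slack)
  C2: 52 − 52 = 0  (binding)
  C3: 54 − 50 = 4  (slack)
  C4: 22 − 22 = 0  (binding)
  C5: 33 − 22 = 11  (slack)

Optimal: a = 10, b = 2
Binding: C2, C4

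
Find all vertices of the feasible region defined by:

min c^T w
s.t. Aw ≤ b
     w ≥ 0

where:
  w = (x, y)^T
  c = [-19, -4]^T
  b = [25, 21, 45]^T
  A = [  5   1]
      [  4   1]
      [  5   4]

(0, 0), (5, 0), (4, 5), (3.545, 6.818), (0, 11.25)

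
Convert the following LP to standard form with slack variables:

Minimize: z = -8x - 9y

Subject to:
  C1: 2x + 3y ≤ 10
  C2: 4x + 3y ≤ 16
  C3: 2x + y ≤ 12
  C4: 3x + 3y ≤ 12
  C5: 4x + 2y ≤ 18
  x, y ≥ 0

min z = -8x - 9y

s.t.
  2x + 3y + s1 = 10
  4x + 3y + s2 = 16
  2x + y + s3 = 12
  3x + 3y + s4 = 12
  4x + 2y + s5 = 18
  x, y, s1, s2, s3, s4, s5 ≥ 0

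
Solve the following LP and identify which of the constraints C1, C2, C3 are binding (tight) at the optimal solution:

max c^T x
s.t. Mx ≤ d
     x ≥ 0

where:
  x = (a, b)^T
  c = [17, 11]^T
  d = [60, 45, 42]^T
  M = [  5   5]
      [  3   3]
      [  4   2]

At a = 9, b = 3, compute slack b - a·x for each constraint:
  C1: 60 − 60 = 0  (binding)
  C2: 45 − 36 = 9  (slack)
  C3: 42 − 42 = 0  (binding)

Optimal: a = 9, b = 3
Binding: C1, C3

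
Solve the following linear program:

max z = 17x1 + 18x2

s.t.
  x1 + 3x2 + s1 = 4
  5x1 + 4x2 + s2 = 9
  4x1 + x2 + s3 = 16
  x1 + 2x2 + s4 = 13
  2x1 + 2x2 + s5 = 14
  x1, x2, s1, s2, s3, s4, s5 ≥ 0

Evaluate the objective at each vertex of the feasible region:
  z(0, 0) = 0
  z(1.8, 0) = 30.6
  z(1, 1) = 35  ←
  z(0, 1.333) = 24
The maximum is at x1 = 1, x2 = 1.

x1 = 1, x2 = 1, z = 35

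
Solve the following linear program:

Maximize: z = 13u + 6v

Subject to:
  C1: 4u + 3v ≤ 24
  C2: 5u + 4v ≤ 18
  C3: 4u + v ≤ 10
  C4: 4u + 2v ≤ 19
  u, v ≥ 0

Evaluate the objective at each vertex of the feasible region:
  z(0, 0) = 0
  z(2.5, 0) = 32.5
  z(2, 2) = 38  ←
  z(0, 4.5) = 27
The maximum is at u = 2, v = 2.

u = 2, v = 2, z = 38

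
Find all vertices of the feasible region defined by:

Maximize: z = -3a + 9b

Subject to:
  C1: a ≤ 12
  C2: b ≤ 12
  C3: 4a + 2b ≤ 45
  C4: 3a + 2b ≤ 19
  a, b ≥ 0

(0, 0), (6.333, 0), (0, 9.5)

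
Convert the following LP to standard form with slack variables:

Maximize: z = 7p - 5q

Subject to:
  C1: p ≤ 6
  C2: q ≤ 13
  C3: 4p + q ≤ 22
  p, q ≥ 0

max z = 7p - 5q

s.t.
  p + s1 = 6
  q + s2 = 13
  4p + q + s3 = 22
  p, q, s1, s2, s3 ≥ 0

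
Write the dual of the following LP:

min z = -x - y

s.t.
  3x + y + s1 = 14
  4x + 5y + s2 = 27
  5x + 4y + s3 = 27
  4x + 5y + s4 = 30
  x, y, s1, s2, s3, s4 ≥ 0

Primal min cᵀx s.t. Ax ≤ b, x ≥ 0  →  Dual max −bᵀy s.t. Aᵀy ≥ −c, y ≥ 0.

Maximize: z = -14y1 - 27y2 - 27y3 - 30y4

Subject to:
  3y1 + 4y2 + 5y3 + 4y4 ≥ 1
  y1 + 5y2 + 4y3 + 5y4 ≥ 1
  y1, y2, y3, y4 ≥ 0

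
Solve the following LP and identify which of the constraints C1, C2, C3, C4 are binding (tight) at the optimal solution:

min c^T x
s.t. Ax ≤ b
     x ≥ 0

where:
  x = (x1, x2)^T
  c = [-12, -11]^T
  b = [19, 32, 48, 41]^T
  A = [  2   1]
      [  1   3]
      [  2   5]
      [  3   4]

At x1 = 7, x2 = 5, compute slack b - a·x for each constraint:
  C1: 19 − 19 = 0  (binding)
  C2: 32 − 22 = 10  (slack)
  C3: 48 − 39 = 9  (slack)
  C4: 41 − 41 = 0  (binding)

Optimal: x1 = 7, x2 = 5
Binding: C1, C4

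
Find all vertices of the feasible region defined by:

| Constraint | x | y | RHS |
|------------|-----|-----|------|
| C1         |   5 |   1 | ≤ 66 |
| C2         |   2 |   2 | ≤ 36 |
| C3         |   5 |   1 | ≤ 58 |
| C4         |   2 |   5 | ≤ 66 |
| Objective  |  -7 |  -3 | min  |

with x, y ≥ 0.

(0, 0), (11.6, 0), (10, 8), (8, 10), (0, 13.2)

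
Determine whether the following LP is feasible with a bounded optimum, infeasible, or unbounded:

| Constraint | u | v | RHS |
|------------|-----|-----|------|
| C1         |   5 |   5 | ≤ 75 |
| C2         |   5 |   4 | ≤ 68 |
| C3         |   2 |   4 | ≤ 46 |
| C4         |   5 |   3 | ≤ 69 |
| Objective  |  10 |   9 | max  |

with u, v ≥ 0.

Feasible with a bounded optimal solution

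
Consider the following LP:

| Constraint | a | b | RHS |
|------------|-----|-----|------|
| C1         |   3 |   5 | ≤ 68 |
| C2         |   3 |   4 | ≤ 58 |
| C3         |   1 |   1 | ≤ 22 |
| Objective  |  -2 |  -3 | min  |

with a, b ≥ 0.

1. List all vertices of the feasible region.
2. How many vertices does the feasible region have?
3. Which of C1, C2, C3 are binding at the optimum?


1. (0, 0), (19.33, 0), (6, 10), (0, 13.6)
2. 4
3. C1, C2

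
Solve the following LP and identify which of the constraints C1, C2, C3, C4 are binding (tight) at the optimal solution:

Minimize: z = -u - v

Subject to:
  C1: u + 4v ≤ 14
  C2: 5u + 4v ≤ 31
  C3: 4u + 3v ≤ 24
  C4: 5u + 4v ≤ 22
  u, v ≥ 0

At u = 2, v = 3, compute slack b - a·x for each constraint:
  C1: 14 − 14 = 0  (binding)
  C2: 31 − 22 = 9  (slack)
  C3: 24 − 17 = 7  (slack)
  C4: 22 − 22 = 0  (binding)

Optimal: u = 2, v = 3
Binding: C1, C4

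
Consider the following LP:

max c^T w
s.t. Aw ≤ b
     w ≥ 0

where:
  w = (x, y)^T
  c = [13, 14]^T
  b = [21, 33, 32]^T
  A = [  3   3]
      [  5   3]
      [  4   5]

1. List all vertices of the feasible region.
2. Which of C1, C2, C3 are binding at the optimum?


1. (0, 0), (6.6, 0), (6, 1), (3, 4), (0, 6.4)
2. C1, C3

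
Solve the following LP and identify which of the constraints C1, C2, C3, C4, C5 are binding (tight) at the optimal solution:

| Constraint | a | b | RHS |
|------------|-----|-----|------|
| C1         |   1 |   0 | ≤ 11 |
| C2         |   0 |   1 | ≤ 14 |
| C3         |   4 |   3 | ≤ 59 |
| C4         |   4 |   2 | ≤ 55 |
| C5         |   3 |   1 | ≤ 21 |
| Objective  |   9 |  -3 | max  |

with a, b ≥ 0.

At a = 7, b = 0, compute slack b - a·x for each constraint:
  C1: 11 − 7 = 4  (slack)
  C2: 14 − 0 = 14  (slack)
  C3: 59 − 28 = 31  (slack)
  C4: 55 − 28 = 27  (slack)
  C5: 21 − 21 = 0  (binding)

Optimal: a = 7, b = 0
Binding: C5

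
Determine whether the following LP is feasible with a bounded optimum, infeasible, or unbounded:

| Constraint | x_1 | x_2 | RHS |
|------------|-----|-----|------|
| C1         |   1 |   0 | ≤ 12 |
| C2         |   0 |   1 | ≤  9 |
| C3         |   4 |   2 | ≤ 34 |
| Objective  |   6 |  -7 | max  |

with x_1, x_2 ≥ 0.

Feasible with a bounded optimal solution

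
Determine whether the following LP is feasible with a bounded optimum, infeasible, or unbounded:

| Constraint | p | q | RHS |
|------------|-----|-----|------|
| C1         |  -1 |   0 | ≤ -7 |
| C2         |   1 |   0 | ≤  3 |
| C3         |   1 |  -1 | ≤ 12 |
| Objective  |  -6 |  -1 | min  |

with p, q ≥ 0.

Infeasible (no feasible solution exists)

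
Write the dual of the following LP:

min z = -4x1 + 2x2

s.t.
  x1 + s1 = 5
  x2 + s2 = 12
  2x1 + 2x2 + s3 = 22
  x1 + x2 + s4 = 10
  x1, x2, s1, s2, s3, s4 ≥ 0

Primal min cᵀx s.t. Ax ≤ b, x ≥ 0  →  Dual max −bᵀy s.t. Aᵀy ≥ −c, y ≥ 0.

Maximize: z = -5y1 - 12y2 - 22y3 - 10y4

Subject to:
  y1 + 2y3 + y4 ≥ 4
  y2 + 2y3 + y4 ≥ -2
  y1, y2, y3, y4 ≥ 0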